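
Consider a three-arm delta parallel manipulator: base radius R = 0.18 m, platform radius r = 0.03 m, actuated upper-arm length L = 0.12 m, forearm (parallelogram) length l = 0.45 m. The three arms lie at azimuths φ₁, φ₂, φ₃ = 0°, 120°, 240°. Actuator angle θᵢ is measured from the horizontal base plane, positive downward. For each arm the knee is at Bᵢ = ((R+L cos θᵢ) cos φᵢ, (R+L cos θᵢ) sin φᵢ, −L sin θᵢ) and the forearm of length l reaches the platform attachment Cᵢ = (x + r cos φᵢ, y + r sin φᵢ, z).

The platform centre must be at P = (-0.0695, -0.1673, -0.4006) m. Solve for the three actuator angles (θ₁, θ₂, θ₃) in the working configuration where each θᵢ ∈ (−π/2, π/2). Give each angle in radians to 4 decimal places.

θ₁ = 0.9600, θ₂ = 1.1344, θ₃ = -0.3490

rotate P by −φ1: (-0.0695, -0.1673, -0.4006)
  e−x'=0.2195;  (l²−L²−(e−x')²−y'²−z²)/2L = -0.2023
  √(A²+B²)=0.4568;  θ1 = -1.0695+2.0296 ≈ 0.9600
arm 2 (φ=120.0°): x'=-0.1101, y'=0.1438
  A=0.2601, B=-0.4006, C=(l²−L²−A²−y'²−z²)/(2L)=-0.2531
  θ2 = atan2(B,A) + arccos(C/0.4777) = 1.1344
φ3=240.0° → target in arm frame (0.1796, 0.0235)
  A=-0.0296, B=-0.4006, C=(l²−L²−A²−y'²−z²)/(2L)=0.1091
  θ3 = atan2(B,A) + arccos(C/0.4017) = -0.3490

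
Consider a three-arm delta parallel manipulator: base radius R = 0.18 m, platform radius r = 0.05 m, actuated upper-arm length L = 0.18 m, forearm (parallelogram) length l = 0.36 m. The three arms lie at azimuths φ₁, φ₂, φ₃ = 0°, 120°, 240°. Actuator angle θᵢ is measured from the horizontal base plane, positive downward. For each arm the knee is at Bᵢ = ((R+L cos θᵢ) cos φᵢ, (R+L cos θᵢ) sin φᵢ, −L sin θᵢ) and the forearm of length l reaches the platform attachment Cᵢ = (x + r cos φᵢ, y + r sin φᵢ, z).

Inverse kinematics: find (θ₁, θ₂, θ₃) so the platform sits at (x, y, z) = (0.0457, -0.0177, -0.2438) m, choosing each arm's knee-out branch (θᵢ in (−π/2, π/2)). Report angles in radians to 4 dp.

arm 1 (φ=0.0°): x'=0.0457, y'=-0.0177
  A=0.0843, B=-0.2438, C=(l²−L²−A²−y'²−z²)/(2L)=0.0843
  √(A²+B²)=0.2580;  θ1 = -1.2379+1.2380 ≈ 0.0001
arm 2 (φ=120.0°): x'=-0.0382, y'=-0.0307
  e−x'=0.1682;  (l²−L²−(e−x')²−y'²−z²)/2L = 0.0237
  √(A²+B²)=0.2962;  θ2 = -0.9669+1.4907 ≈ 0.5237
arm 3 (φ=240.0°): x'=-0.0075, y'=0.0484
  e−x'=0.1375;  (l²−L²−(e−x')²−y'²−z²)/2L = 0.0458
  θ3 = atan2(B,A) + arccos(C/0.2799) = 0.3491

θ₁ = 0.0001, θ₂ = 0.5237, θ₃ = 0.3491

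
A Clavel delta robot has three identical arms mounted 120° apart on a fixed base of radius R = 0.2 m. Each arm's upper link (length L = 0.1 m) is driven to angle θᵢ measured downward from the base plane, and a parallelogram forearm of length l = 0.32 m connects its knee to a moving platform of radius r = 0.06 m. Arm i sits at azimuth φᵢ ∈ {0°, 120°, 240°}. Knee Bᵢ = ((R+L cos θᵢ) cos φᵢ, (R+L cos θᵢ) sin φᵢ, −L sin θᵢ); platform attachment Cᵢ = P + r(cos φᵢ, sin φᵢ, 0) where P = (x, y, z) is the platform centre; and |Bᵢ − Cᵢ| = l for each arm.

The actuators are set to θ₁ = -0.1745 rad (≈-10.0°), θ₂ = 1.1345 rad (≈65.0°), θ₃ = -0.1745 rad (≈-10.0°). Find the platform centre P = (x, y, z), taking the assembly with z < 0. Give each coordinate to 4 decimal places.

φ1=0.0°: virtual centre (0.2385, 0.0000, 0.0174), radius l
arm 2 at φ=120.0°: ρ2 = 0.1823;  S2 = (-0.0911, 0.1578, -0.0906)
arm 3 at φ=240.0°: ρ3 = 0.2385;  S3 = (-0.1192, -0.2065, 0.0174)
subtract pairs → two planes through P
[-0.6592 0.3157 -0.2160]·P = -0.0157;  [-0.7154 -0.4131 0.0000]·P = 0.0000
det = 0.4982;  x = 0.0131+-0.1791z,  y = -0.0226+0.3102z
into |P−S₁|² = l²: 1.1283z² + 0.0320z + -0.0508 = 0;  Δ = 0.2302;  z = -0.2268 or 0.1984 → z<0 root = -0.2268
x = 0.0537, y = -0.0930

(0.0537, -0.0930, -0.2268)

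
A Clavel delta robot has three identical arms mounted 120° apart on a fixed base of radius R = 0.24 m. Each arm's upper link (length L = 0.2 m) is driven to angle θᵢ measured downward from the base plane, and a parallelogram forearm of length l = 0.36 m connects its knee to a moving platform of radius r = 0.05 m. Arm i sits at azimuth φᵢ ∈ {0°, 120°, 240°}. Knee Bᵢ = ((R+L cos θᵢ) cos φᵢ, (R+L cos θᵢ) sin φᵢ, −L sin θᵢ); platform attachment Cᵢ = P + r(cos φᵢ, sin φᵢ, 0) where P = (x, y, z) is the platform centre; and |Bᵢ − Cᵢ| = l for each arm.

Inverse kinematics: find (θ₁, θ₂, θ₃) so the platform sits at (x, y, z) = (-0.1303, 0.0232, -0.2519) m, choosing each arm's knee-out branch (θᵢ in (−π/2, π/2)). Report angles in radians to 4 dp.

θ₁ = 1.3963, θ₂ = 0.3490, θ₃ = 0.6113

φ1=0.0° → target in arm frame (-0.1303, 0.0232)
  A=0.3203, B=-0.2519, C=(l²−L²−A²−y'²−z²)/(2L)=-0.1925
  √(A²+B²)=0.4075;  θ1 = -0.6664+2.0627 ≈ 1.3963
rotate P by −φ2: (0.0852, 0.1012, -0.2519)
  A=0.1048, B=-0.2519, C=(l²−L²−A²−y'²−z²)/(2L)=0.0123
  θ2 = atan2(B,A) + arccos(C/0.2728) = 0.3490
rotate P by −φ3: (0.0451, -0.1244, -0.2519)
  A cos θ + B sin θ = C:  0.1449·cos θ + -0.2519·sin θ = -0.0259
  √(A²+B²)=0.2906;  θ3 = -1.0487+1.6599 ≈ 0.6113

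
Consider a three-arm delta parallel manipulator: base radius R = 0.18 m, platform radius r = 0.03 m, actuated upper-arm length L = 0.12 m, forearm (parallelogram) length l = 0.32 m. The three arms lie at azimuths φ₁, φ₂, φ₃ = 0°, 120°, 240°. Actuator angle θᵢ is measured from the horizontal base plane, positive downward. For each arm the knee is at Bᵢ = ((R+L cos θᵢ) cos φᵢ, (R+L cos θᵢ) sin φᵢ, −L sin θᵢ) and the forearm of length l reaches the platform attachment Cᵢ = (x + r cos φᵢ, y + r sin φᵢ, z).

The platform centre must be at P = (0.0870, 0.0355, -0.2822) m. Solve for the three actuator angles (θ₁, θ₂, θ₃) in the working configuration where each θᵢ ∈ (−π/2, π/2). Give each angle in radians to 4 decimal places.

θ₁ = 0.1745, θ₂ = 0.8729, θ₃ = 1.2218

φ1=0.0° → target in arm frame (0.0870, 0.0355)
  e−x'=0.0630;  (l²−L²−(e−x')²−y'²−z²)/2L = 0.0131
  θ1 = atan2(B,A) + arccos(C/0.2891) = 0.1745
arm 2 (φ=120.0°): x'=-0.0128, y'=-0.0931
  e−x'=0.1628;  (l²−L²−(e−x')²−y'²−z²)/2L = -0.1116
  γ=atan2(-0.2822,0.1628)=-1.0477;  ψ=arccos(-0.3427)=1.9206;  θ2=γ+ψ≈0.8729
φ3=240.0° → target in arm frame (-0.0742, 0.0576)
  e−x'=0.2242;  (l²−L²−(e−x')²−y'²−z²)/2L = -0.1885
  γ=atan2(-0.2822,0.2242)=-0.8993;  ψ=arccos(-0.5230)=2.1211;  θ3=γ+ψ≈1.2218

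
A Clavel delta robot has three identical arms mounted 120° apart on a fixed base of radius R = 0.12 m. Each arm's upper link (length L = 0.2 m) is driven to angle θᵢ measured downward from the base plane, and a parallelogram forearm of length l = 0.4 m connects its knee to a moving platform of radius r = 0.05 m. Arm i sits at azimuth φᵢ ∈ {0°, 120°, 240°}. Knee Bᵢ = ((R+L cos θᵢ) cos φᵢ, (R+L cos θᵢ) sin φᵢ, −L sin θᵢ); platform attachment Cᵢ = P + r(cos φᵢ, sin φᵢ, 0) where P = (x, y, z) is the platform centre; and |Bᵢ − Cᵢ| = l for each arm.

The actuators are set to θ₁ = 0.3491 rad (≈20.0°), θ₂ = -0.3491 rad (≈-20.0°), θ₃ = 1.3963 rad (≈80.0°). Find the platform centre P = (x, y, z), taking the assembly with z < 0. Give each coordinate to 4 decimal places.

(0.0660, 0.2832, -0.2757)

S1 = (0.2579·cos0.0°, 0.2579·sin0.0°, -0.0684) = (0.2579, 0.0000, -0.0684)
φ2=120.0°: virtual centre (-0.1290, 0.2234, 0.0684), radius l
S3 = (0.1047·cos240.0°, 0.1047·sin240.0°, -0.1970) = (-0.0524, -0.0907, -0.1970)
eliminate P² terms by subtracting sphere 1 from 2 and 3
plane₁₂: -0.7738x+0.4468y+0.2736z = 0.0000
det = 0.4176;  x = 0.0229+-0.1562z,  y = 0.0397+-0.8830z
quadratic in z: (1.8042)z²+(0.1400)z+(-0.0985)=0, √Δ=0.8547 → z ∈ {-0.2757, 0.1981}; z = -0.2757 (taking z<0)
x = 0.0660, y = 0.2832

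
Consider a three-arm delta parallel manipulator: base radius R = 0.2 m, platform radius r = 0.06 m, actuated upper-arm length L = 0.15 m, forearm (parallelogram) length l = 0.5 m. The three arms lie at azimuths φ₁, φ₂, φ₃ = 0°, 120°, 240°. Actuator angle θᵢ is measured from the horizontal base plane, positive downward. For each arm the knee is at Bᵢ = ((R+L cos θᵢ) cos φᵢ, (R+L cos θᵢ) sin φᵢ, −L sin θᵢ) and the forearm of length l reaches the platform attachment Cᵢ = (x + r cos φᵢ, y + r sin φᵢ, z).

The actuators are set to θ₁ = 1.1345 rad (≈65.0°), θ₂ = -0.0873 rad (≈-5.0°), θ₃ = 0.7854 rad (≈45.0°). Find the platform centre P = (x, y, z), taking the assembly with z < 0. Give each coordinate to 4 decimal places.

arm 1 at φ=0.0°: e+L cos θ1 = 0.2034;  O1 = (0.2034, 0.0000, -0.1359)
φ2=120.0°: virtual centre (-0.1447, 0.2507, 0.0131), radius l
O3 = (0.2461·cos240.0°, 0.2461·sin240.0°, -0.1061) = (-0.1230, -0.2131, -0.1061)
subtract pairs → two planes through P
plane₁₂: -0.6962x+0.5013y+0.2981z = 0.0241
det = 0.6240;  x = -0.0261+0.2516z,  y = 0.0119+-0.2452z
into |P−O₁|² = l²: 1.1234z² + 0.1506z + -0.1787 = 0;  Δ = 0.8258;  z = -0.4715 or 0.3374 → z<0 root = -0.4715
x = -0.1447, y = 0.1275

(-0.1447, 0.1275, -0.4715)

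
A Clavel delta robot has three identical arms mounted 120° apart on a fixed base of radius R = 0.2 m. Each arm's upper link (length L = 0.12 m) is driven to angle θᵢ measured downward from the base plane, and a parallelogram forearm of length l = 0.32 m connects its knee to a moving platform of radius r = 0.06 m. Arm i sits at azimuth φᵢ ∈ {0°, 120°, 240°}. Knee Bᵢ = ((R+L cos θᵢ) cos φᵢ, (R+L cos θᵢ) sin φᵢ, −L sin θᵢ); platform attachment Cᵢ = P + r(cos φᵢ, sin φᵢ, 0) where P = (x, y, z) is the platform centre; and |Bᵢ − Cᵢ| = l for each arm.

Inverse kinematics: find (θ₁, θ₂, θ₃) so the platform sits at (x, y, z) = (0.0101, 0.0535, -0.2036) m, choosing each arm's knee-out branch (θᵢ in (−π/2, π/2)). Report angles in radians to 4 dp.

θ₁ = 0.0870, θ₂ = -0.2620, θ₃ = 0.6109

rotate P by −φ1: (0.0101, 0.0535, -0.2036)
  A=0.1299, B=-0.2036, C=(l²−L²−A²−y'²−z²)/(2L)=0.1117
  γ=atan2(-0.2036,0.1299)=-1.0029;  ψ=arccos(0.4626)=1.0899;  θ1=γ+ψ≈0.0870
rotate P by −φ2: (0.0413, -0.0355, -0.2036)
  A=0.0987, B=-0.2036, C=(l²−L²−A²−y'²−z²)/(2L)=0.1481
  θ2 = atan2(B,A) + arccos(C/0.2263) = -0.2620
φ3=240.0° → target in arm frame (-0.0514, -0.0180)
  A=0.1914, B=-0.2036, C=(l²−L²−A²−y'²−z²)/(2L)=0.0400
  √(A²+B²)=0.2794;  θ3 = -0.8163+1.4272 ≈ 0.6109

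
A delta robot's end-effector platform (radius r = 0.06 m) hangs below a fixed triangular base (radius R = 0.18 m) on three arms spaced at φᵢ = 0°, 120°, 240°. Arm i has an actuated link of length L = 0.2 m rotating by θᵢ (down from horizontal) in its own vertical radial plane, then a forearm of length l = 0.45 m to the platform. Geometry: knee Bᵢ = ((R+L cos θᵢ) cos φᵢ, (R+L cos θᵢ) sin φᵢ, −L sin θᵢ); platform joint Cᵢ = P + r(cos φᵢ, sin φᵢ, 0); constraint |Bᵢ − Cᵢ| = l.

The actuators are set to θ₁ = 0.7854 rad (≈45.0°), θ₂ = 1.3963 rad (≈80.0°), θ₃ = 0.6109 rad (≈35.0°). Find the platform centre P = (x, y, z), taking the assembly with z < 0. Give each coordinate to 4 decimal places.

(0.0576, -0.1608, -0.5090)

arm 1 at φ=0.0°: e+L cos θ1 = 0.2614;  centre 1 = (0.2614, 0.0000, -0.1414)
φ2=120.0°: virtual centre (-0.0774, 0.1340, -0.1970), radius l
φ3=240.0°: virtual centre (-0.1419, -0.2458, -0.1147), radius l
|centre ₂|²−|centre ₁|² = -0.0256;  |centre ₃|²−|centre ₁|² = 0.0054
[-0.6776 0.2680 -0.1111]·P = -0.0256;  [-0.8067 -0.4916 0.0534]·P = 0.0054
Cramer: x(z) = 0.0203-0.0734z;  y(z) = -0.0442+0.2290z
quadratic in z: (1.0578)z²+(0.2980)z+(-0.1224)=0, √Δ=0.7789 → z ∈ {-0.5090, 0.2273}; z = -0.5090 (taking z<0)
x = 0.0576, y = -0.1608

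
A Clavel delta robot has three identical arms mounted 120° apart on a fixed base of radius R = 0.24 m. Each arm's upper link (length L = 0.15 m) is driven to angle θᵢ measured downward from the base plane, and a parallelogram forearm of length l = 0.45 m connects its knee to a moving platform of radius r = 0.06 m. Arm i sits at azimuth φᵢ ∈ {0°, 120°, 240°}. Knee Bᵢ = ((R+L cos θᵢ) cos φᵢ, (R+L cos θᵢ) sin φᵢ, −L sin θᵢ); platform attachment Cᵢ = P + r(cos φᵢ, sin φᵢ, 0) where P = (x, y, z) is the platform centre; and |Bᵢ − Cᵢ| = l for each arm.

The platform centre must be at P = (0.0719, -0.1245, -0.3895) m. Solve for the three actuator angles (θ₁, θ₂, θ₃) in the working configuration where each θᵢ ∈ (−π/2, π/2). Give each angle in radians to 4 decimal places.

φ1=0.0° → target in arm frame (0.0719, -0.1245)
  A=0.1081, B=-0.3895, C=(l²−L²−A²−y'²−z²)/(2L)=0.0037
  √(A²+B²)=0.4042;  θ1 = -1.3001+1.5617 ≈ 0.2616
arm 2 (φ=120.0°): x'=-0.1438, y'=0.0000
  A cos θ + B sin θ = C:  0.3238·cos θ + -0.3895·sin θ = -0.2551
  γ=atan2(-0.3895,0.3238)=-0.8773;  ψ=arccos(-0.5037)=2.0987;  θ2=γ+ψ≈1.2214
rotate P by −φ3: (0.0719, 0.1245, -0.3895)
  A=0.1081, B=-0.3895, C=(l²−L²−A²−y'²−z²)/(2L)=0.0036
  γ=atan2(-0.3895,0.1081)=-1.3000;  ψ=arccos(0.0090)=1.5618;  θ3=γ+ψ≈0.2618

θ₁ = 0.2616, θ₂ = 1.2214, θ₃ = 0.2618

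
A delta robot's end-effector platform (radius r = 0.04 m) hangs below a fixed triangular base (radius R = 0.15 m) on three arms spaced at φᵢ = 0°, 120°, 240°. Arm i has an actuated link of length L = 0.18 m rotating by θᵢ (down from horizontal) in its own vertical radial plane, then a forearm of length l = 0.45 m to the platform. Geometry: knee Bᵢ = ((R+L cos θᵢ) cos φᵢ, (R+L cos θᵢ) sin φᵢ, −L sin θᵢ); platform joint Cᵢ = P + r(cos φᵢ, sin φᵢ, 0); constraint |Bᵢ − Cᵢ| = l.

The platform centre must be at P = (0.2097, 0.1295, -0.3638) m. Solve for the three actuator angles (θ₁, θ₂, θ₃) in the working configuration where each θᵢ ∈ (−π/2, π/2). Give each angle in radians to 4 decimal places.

φ1=0.0° → target in arm frame (0.2097, 0.1295)
  A=-0.0997, B=-0.3638, C=(l²−L²−A²−y'²−z²)/(2L)=0.0307
  γ=atan2(-0.3638,-0.0997)=-1.8383;  ψ=arccos(0.0813)=1.4894;  θ1=γ+ψ≈-0.3489
arm 2 (φ=120.0°): x'=0.0073, y'=-0.2464
  A=0.1027, B=-0.3638, C=(l²−L²−A²−y'²−z²)/(2L)=-0.0930
  √(A²+B²)=0.3780;  θ2 = -1.2957+1.8194 ≈ 0.5238
φ3=240.0° → target in arm frame (-0.2170, 0.1169)
  e−x'=0.3270;  (l²−L²−(e−x')²−y'²−z²)/2L = -0.2301
  √(A²+B²)=0.4892;  θ3 = -0.8386+2.0605 ≈ 1.2219

θ₁ = -0.3489, θ₂ = 0.5238, θ₃ = 1.2219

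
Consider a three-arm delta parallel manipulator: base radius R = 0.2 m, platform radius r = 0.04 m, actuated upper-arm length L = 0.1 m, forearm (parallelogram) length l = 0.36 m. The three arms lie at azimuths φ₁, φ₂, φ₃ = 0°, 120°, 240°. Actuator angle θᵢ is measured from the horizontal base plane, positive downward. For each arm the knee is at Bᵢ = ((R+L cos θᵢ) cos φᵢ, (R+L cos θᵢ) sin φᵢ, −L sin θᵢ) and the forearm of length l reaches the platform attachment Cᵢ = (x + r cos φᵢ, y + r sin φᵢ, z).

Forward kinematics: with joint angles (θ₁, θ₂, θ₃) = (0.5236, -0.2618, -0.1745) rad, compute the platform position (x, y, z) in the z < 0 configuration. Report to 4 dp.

arm 1 at φ=0.0°: (R−r)+L cos θ1 = 0.2466;  O1 = (0.2466, 0.0000, -0.0500)
φ2=120.0°: virtual centre (-0.1283, 0.2222, 0.0259), radius l
φ3=240.0°: virtual centre (-0.1292, -0.2239, 0.0174), radius l
subtract pairs → two planes through P
[-0.7498 0.4444 0.1518]·P = 0.0032;  [-0.7517 -0.4477 0.1347]·P = 0.0038
Cramer: x(z) = -0.0047+0.1908z;  y(z) = -0.0007-0.0195z
sphere 1 gives Az²+Bz+C=0 with A=1.0368, B=0.0041, C=-0.0640;  B²−4AC=0.2653;  roots -0.2504, 0.2464;  negative root z = -0.2504
x = -0.0524, y = 0.0042

(-0.0524, 0.0042, -0.2504)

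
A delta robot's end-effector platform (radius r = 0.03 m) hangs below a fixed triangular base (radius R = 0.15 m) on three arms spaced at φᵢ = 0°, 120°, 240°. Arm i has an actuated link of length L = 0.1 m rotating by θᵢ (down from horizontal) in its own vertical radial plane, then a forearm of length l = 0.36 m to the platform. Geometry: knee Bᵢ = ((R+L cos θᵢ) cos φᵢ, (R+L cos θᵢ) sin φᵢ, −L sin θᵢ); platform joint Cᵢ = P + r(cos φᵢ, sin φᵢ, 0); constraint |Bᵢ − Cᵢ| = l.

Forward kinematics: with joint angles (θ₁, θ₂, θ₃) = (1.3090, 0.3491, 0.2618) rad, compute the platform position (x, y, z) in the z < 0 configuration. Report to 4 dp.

(-0.1214, -0.0080, -0.3376)

φ1=0.0°: virtual centre (0.1459, 0.0000, -0.0966), radius l
S2 = (0.2140·cos120.0°, 0.2140·sin120.0°, -0.0342) = (-0.1070, 0.1853, -0.0342)
arm 3 at φ=240.0°: (R−r)+L cos θ3 = 0.2166;  S3 = (-0.1083, -0.1876, -0.0259)
eliminate P² terms by subtracting sphere 1 from 2 and 3
[-0.5057 0.3706 0.1248]·P = 0.0163;  [-0.5084 -0.3751 0.1414]·P = 0.0170
det = 0.3781;  x = -0.0328+0.2624z,  y = -0.0007+0.0214z
into |P−S₁|² = l²: 1.0693z² + 0.0994z + -0.0883 = 0;  Δ = 0.3877;  z = -0.3376 or 0.2447 → z<0 root = -0.3376
x = -0.1214, y = -0.0080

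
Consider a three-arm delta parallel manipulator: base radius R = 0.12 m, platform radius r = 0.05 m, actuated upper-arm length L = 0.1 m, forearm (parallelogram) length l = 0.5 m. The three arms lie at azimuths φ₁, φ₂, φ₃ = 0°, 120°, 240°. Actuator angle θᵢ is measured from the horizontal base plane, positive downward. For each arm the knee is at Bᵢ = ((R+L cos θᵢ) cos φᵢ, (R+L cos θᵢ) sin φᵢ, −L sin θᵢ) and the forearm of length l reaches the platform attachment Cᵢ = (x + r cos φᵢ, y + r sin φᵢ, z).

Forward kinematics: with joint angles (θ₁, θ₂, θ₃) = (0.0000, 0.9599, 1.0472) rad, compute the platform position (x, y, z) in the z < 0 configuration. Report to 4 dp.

(0.1956, 0.0167, -0.4991)

S1 = (0.1700·cos0.0°, 0.1700·sin0.0°, 0.0000) = (0.1700, 0.0000, 0.0000)
arm 2 at φ=120.0°: (R−r)+L cos θ2 = 0.1274;  S2 = (-0.0637, 0.1103, -0.0819)
arm 3 at φ=240.0°: (R−r)+L cos θ3 = 0.1200;  S3 = (-0.0600, -0.1039, -0.0866)
subtract pairs → two planes through P
[-0.4674 0.2206 -0.1638]·P = -0.0060;  [-0.4600 -0.2078 -0.1732]·P = -0.0070
det = 0.1986;  x = 0.0140+-0.3638z,  y = 0.0026+-0.0281z
into |P−S₁|² = l²: 1.1332z² + 0.1133z + -0.2257 = 0;  Δ = 1.0357;  z = -0.4991 or 0.3990 → z<0 root = -0.4991
x = 0.1956, y = 0.0167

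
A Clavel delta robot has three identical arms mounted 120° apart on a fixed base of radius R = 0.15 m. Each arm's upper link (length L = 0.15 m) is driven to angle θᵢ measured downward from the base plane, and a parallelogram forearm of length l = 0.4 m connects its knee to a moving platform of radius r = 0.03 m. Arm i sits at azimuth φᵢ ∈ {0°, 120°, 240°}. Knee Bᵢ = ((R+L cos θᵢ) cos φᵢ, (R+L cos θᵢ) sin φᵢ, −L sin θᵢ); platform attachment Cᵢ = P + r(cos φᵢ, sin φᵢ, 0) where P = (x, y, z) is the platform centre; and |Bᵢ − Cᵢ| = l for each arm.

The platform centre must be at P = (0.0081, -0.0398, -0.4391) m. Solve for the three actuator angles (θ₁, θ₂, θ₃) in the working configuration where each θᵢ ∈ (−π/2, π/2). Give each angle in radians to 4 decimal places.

θ₁ = 0.7854, θ₂ = 0.9597, θ₃ = 0.6979

φ1=0.0° → target in arm frame (0.0081, -0.0398)
  e−x'=0.1119;  (l²−L²−(e−x')²−y'²−z²)/2L = -0.2314
  √(A²+B²)=0.4531;  θ1 = -1.3213+2.1067 ≈ 0.7854
arm 2 (φ=120.0°): x'=-0.0385, y'=0.0129
  A cos θ + B sin θ = C:  0.1585·cos θ + -0.4391·sin θ = -0.2687
  θ2 = atan2(B,A) + arccos(C/0.4668) = 0.9597
arm 3 (φ=240.0°): x'=0.0304, y'=0.0269
  e−x'=0.0896;  (l²−L²−(e−x')²−y'²−z²)/2L = -0.2135
  γ=atan2(-0.4391,0.0896)=-1.3695;  ψ=arccos(-0.4765)=2.0674;  θ3=γ+ψ≈0.6979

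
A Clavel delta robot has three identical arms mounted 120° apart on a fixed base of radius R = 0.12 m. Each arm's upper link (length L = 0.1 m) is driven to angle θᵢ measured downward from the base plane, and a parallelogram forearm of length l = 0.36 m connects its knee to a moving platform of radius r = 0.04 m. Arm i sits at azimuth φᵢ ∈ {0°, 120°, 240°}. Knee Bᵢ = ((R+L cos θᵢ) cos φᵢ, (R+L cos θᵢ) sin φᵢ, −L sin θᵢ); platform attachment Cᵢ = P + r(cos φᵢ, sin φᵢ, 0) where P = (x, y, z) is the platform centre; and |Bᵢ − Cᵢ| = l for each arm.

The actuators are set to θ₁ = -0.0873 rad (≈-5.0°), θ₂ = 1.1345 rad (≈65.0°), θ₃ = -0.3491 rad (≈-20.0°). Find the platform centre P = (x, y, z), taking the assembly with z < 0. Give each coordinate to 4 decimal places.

φ1=0.0°: virtual centre (0.1796, 0.0000, 0.0087), radius l
φ2=120.0°: virtual centre (-0.0611, 0.1059, -0.0906), radius l
φ3=240.0°: virtual centre (-0.0870, -0.1507, 0.0342), radius l
subtract pairs → two planes through P
linear system: -0.4815x+0.2118y = -0.0092−-0.1987z; -0.5332x+-0.3013y = -0.0009−0.0510z
det = 0.2580;  x = 0.0115+-0.1902z,  y = -0.0173+0.5058z
sphere 1 gives Az²+Bz+C=0 with A=1.2920, B=0.0291, C=-0.1009;  B²−4AC=0.5226;  roots -0.2910, 0.2685;  negative root z = -0.2910
x = 0.0668, y = -0.1645

(0.0668, -0.1645, -0.2910)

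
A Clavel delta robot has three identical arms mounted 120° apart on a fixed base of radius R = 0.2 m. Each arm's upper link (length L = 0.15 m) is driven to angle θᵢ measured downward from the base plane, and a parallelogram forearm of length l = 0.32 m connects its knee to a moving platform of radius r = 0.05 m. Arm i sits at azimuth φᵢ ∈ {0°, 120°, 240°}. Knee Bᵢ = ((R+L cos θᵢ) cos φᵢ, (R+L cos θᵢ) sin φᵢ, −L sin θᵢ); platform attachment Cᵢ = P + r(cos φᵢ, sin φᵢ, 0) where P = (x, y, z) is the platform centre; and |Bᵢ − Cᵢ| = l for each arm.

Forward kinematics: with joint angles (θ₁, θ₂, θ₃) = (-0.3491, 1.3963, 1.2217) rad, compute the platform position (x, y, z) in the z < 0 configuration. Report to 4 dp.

(0.1629, -0.0229, -0.2410)

arm 1 at φ=0.0°: e+L cos θ1 = 0.2910;  centre 1 = (0.2910, 0.0000, 0.0513)
φ2=120.0°: virtual centre (-0.0880, 0.1525, -0.1477), radius l
centre 3 = (0.2013·cos240.0°, 0.2013·sin240.0°, -0.1410) = (-0.1007, -0.1743, -0.1410)
eliminate P² terms by subtracting sphere 1 from 2 and 3
plane₁₂: -0.7579x+0.3049y+-0.3981z = -0.0345
Cramer: x(z) = 0.0402-0.5089z;  y(z) = -0.0132+0.0404z
sphere 1 gives Az²+Bz+C=0 with A=1.2606, B=0.1516, C=-0.0367;  B²−4AC=0.2081;  roots -0.2410, 0.1208;  negative root z = -0.2410
x = 0.1629, y = -0.0229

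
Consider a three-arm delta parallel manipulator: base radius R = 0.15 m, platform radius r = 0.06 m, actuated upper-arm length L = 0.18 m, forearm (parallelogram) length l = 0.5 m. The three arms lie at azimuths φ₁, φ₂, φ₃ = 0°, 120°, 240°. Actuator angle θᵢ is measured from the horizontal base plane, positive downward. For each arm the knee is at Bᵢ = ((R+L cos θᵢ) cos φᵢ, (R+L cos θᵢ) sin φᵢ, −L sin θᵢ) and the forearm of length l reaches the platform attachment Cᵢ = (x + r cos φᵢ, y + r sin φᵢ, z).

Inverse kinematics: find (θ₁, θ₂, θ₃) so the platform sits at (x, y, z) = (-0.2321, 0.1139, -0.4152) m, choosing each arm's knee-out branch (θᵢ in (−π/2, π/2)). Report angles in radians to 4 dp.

arm 1 (φ=0.0°): x'=-0.2321, y'=0.1139
  A cos θ + B sin θ = C:  0.3221·cos θ + -0.4152·sin θ = -0.1986
  γ=atan2(-0.4152,0.3221)=-0.9110;  ψ=arccos(-0.3780)=1.9585;  θ1=γ+ψ≈1.0474
rotate P by −φ2: (0.2147, 0.1441, -0.4152)
  e−x'=-0.1247;  (l²−L²−(e−x')²−y'²−z²)/2L = 0.0247
  θ2 = atan2(B,A) + arccos(C/0.4335) = -0.3489
arm 3 (φ=240.0°): x'=0.0174, y'=-0.2580
  A cos θ + B sin θ = C:  0.0726·cos θ + -0.4152·sin θ = -0.0739
  θ3 = atan2(B,A) + arccos(C/0.4215) = 0.3493

θ₁ = 1.0474, θ₂ = -0.3489, θ₃ = 0.3493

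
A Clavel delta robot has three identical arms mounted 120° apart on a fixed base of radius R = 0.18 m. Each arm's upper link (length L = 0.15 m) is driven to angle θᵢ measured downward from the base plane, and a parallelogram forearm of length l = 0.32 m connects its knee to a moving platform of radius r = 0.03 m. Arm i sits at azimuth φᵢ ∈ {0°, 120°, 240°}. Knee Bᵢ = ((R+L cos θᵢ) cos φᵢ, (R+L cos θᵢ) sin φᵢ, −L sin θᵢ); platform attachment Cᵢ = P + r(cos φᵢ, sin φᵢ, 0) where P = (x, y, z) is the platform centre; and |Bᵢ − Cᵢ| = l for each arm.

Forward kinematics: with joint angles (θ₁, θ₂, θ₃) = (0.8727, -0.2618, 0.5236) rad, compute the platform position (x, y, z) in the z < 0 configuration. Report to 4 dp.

O1 = (0.2464·cos0.0°, 0.2464·sin0.0°, -0.1149) = (0.2464, 0.0000, -0.1149)
φ2=120.0°: virtual centre (-0.1474, 0.2554, 0.0388), radius l
O3 = (0.2799·cos240.0°, 0.2799·sin240.0°, -0.0750) = (-0.1400, -0.2424, -0.0750)
|O₂|²−|O₁|² = 0.0145;  |O₃|²−|O₁|² = 0.0100
linear system: -0.7877x+0.5108y = 0.0145−0.3075z; -0.7727x+-0.4848y = 0.0100−0.0798z
Cramer: x(z) = -0.0157+0.2444z;  y(z) = 0.0043-0.2250z
quadratic in z: (1.1104)z²+(0.0998)z+(-0.0205)=0, √Δ=0.3177 → z ∈ {-0.1880, 0.0981}; z = -0.1880 (taking z<0)
x = -0.0616, y = 0.0466

(-0.0616, 0.0466, -0.1880)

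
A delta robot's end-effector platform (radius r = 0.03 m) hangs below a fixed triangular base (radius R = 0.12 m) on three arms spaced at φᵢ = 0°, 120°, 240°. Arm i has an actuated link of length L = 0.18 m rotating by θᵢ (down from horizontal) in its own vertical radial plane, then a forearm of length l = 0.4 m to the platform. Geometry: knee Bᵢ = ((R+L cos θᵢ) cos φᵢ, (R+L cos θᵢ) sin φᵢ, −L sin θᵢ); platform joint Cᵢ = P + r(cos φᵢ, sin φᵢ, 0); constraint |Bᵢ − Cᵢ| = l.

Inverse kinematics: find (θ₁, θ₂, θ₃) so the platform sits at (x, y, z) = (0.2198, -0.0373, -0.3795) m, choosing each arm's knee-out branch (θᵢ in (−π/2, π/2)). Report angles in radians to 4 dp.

θ₁ = -0.0871, θ₂ = 1.2220, θ₃ = 1.0475

arm 1 (φ=0.0°): x'=0.2198, y'=-0.0373
  e−x'=-0.1298;  (l²−L²−(e−x')²−y'²−z²)/2L = -0.0963
  √(A²+B²)=0.4011;  θ1 = -1.9004+1.8132 ≈ -0.0871
rotate P by −φ2: (-0.1422, -0.1717, -0.3795)
  A cos θ + B sin θ = C:  0.2322·cos θ + -0.3795·sin θ = -0.2773
  √(A²+B²)=0.4449;  θ2 = -1.0217+2.2437 ≈ 1.2220
φ3=240.0° → target in arm frame (-0.0776, 0.2090)
  A=0.1676, B=-0.3795, C=(l²−L²−A²−y'²−z²)/(2L)=-0.2450
  θ3 = atan2(B,A) + arccos(C/0.4149) = 1.0475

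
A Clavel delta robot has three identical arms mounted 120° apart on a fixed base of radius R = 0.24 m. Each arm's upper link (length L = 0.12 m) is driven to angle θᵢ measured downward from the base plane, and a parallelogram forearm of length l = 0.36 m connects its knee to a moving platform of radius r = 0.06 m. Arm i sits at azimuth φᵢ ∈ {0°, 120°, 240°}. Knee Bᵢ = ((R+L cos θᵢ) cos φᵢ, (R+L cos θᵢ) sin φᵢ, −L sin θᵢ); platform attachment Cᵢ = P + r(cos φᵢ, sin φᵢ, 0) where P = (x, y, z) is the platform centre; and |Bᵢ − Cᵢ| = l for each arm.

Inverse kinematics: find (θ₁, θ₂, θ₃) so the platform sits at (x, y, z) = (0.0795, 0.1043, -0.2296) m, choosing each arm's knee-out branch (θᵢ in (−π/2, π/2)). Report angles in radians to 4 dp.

θ₁ = -0.3489, θ₂ = -0.0006, θ₃ = 1.3087

arm 1 (φ=0.0°): x'=0.0795, y'=0.1043
  e−x'=0.1005;  (l²−L²−(e−x')²−y'²−z²)/2L = 0.1729
  θ1 = atan2(B,A) + arccos(C/0.2506) = -0.3489
φ2=120.0° → target in arm frame (0.0506, -0.1210)
  A cos θ + B sin θ = C:  0.1294·cos θ + -0.2296·sin θ = 0.1296
  √(A²+B²)=0.2636;  θ2 = -1.0575+1.0569 ≈ -0.0006
rotate P by −φ3: (-0.1301, 0.0167, -0.2296)
  A cos θ + B sin θ = C:  0.3101·cos θ + -0.2296·sin θ = -0.1414
  γ=atan2(-0.2296,0.3101)=-0.6374;  ψ=arccos(-0.3666)=1.9461;  θ3=γ+ψ≈1.3087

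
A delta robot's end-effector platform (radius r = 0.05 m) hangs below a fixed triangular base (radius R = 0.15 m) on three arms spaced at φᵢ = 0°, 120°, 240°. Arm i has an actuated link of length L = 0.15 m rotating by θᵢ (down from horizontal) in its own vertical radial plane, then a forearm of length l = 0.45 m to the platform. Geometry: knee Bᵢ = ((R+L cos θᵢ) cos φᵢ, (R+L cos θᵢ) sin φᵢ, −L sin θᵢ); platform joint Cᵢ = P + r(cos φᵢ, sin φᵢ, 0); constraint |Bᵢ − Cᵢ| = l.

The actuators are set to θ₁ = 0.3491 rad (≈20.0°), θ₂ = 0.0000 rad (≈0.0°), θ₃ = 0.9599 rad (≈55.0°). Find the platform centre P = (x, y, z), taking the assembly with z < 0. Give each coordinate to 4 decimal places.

arm 1 at φ=0.0°: ρ1 = 0.2410;  centre 1 = (0.2410, 0.0000, -0.0513)
φ2=120.0°: virtual centre (-0.1250, 0.2165, 0.0000), radius l
φ3=240.0°: virtual centre (-0.0930, -0.1611, -0.1229), radius l
subtract pairs → two planes through P
[-0.7319 0.4330 0.1026]·P = 0.0018;  [-0.6679 -0.3222 -0.1431]·P = -0.0110
Cramer: x(z) = 0.0079-0.0551z;  y(z) = 0.0176-0.3300z
quadratic in z: (1.1120)z²+(0.1166)z+(-0.1453)=0, √Δ=0.8122 → z ∈ {-0.4177, 0.3128}; z = -0.4177 (taking z<0)
x = 0.0309, y = 0.1555

(0.0309, 0.1555, -0.4177)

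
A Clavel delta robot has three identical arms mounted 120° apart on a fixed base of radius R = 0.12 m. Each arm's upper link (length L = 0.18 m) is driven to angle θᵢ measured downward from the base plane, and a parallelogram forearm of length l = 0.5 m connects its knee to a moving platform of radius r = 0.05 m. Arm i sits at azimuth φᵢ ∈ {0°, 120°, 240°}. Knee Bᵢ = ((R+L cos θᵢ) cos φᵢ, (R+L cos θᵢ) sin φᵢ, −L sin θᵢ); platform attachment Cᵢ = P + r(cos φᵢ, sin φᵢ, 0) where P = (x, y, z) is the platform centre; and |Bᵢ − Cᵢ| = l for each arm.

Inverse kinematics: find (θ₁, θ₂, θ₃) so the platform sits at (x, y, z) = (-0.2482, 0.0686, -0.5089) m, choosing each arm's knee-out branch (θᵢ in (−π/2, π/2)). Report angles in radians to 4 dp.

rotate P by −φ1: (-0.2482, 0.0686, -0.5089)
  e−x'=0.3182;  (l²−L²−(e−x')²−y'²−z²)/2L = -0.4093
  √(A²+B²)=0.6002;  θ1 = -1.0120+2.3211 ≈ 1.3091
arm 2 (φ=120.0°): x'=0.1835, y'=0.1806
  e−x'=-0.1135;  (l²−L²−(e−x')²−y'²−z²)/2L = -0.2414
  θ2 = atan2(B,A) + arccos(C/0.5214) = 0.2619
φ3=240.0° → target in arm frame (0.0647, -0.2492)
  A=0.0053, B=-0.5089, C=(l²−L²−A²−y'²−z²)/(2L)=-0.2876
  γ=atan2(-0.5089,0.0053)=-1.5604;  ψ=arccos(-0.5651)=2.1713;  θ3=γ+ψ≈0.6110

θ₁ = 1.3091, θ₂ = 0.2619, θ₃ = 0.6110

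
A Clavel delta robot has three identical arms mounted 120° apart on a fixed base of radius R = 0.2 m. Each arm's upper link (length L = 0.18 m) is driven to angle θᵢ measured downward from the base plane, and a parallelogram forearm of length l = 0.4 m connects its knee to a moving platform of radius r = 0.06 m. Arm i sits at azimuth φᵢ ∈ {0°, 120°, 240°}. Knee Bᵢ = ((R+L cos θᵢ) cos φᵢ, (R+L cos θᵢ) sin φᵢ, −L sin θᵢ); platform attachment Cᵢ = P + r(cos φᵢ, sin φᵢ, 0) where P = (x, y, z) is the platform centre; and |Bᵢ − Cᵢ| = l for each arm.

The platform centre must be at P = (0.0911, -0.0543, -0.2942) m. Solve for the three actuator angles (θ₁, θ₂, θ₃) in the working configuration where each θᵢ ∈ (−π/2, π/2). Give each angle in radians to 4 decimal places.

arm 1 (φ=0.0°): x'=0.0911, y'=-0.0543
  e−x'=0.0489;  (l²−L²−(e−x')²−y'²−z²)/2L = 0.0992
  √(A²+B²)=0.2982;  θ1 = -1.4061+1.2318 ≈ -0.1743
rotate P by −φ2: (-0.0926, -0.0517, -0.2942)
  A=0.2326, B=-0.2942, C=(l²−L²−A²−y'²−z²)/(2L)=-0.0437
  θ2 = atan2(B,A) + arccos(C/0.3750) = 0.7857
rotate P by −φ3: (0.0015, 0.1060, -0.2942)
  A=0.1385, B=-0.2942, C=(l²−L²−A²−y'²−z²)/(2L)=0.0295
  γ=atan2(-0.2942,0.1385)=-1.1307;  ψ=arccos(0.0906)=1.4800;  θ3=γ+ψ≈0.3493

θ₁ = -0.1743, θ₂ = 0.7857, θ₃ = 0.3493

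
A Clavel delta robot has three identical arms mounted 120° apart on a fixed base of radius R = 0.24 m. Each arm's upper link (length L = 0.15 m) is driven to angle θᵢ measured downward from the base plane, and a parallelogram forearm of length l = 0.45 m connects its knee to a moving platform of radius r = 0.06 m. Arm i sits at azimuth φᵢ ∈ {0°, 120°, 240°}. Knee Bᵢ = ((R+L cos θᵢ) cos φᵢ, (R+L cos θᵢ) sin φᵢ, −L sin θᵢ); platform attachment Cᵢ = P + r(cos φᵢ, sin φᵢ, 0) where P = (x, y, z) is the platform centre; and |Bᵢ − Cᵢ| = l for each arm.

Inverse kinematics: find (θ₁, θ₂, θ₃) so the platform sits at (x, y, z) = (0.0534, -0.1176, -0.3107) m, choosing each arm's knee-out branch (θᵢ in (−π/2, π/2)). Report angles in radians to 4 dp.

arm 1 (φ=0.0°): x'=0.0534, y'=-0.1176
  e−x'=0.1266;  (l²−L²−(e−x')²−y'²−z²)/2L = 0.1787
  γ=atan2(-0.3107,0.1266)=-1.1839;  ψ=arccos(0.5326)=1.0091;  θ1=γ+ψ≈-0.1748
φ2=120.0° → target in arm frame (-0.1285, 0.0126)
  e−x'=0.3085;  (l²−L²−(e−x')²−y'²−z²)/2L = -0.0396
  θ2 = atan2(B,A) + arccos(C/0.4379) = 0.8726
φ3=240.0° → target in arm frame (0.0751, 0.1050)
  e−x'=0.1049;  (l²−L²−(e−x')²−y'²−z²)/2L = 0.2048
  γ=atan2(-0.3107,0.1049)=-1.2453;  ψ=arccos(0.6245)=0.8963;  θ3=γ+ψ≈-0.3490

θ₁ = -0.1748, θ₂ = 0.8726, θ₃ = -0.3490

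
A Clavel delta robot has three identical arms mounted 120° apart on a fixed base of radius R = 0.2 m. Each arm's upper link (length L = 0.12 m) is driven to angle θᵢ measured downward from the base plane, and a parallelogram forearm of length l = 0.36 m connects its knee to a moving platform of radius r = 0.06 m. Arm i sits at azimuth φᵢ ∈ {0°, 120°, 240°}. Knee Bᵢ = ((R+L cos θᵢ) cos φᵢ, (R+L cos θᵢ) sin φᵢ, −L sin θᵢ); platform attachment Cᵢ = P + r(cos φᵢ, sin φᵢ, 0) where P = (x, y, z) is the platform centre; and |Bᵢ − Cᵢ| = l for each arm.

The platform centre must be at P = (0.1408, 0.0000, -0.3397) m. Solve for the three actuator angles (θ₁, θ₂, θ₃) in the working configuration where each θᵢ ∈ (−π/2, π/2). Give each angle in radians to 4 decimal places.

rotate P by −φ1: (0.1408, 0.0000, -0.3397)
  e−x'=-0.0008;  (l²−L²−(e−x')²−y'²−z²)/2L = -0.0008
  θ1 = atan2(B,A) + arccos(C/0.3397) = 0.0001
arm 2 (φ=120.0°): x'=-0.0704, y'=-0.1219
  e−x'=0.2104;  (l²−L²−(e−x')²−y'²−z²)/2L = -0.2472
  γ=atan2(-0.3397,0.2104)=-1.0163;  ψ=arccos(-0.6187)=2.2379;  θ2=γ+ψ≈1.2216
arm 3 (φ=240.0°): x'=-0.0704, y'=0.1219
  A cos θ + B sin θ = C:  0.2104·cos θ + -0.3397·sin θ = -0.2472
  γ=atan2(-0.3397,0.2104)=-1.0163;  ψ=arccos(-0.6187)=2.2379;  θ3=γ+ψ≈1.2216

θ₁ = 0.0001, θ₂ = 1.2216, θ₃ = 1.2216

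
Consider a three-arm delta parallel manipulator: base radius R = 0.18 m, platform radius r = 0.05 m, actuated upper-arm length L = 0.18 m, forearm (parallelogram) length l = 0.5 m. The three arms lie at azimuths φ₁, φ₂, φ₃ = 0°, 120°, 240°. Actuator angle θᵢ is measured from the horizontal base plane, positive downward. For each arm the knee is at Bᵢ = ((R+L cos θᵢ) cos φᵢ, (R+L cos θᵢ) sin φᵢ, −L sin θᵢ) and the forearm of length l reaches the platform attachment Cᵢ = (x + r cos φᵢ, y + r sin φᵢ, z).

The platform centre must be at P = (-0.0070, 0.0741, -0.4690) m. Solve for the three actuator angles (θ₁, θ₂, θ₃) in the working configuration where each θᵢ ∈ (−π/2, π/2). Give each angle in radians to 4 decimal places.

φ1=0.0° → target in arm frame (-0.0070, 0.0741)
  A cos θ + B sin θ = C:  0.1370·cos θ + -0.4690·sin θ = -0.0739
  √(A²+B²)=0.4886;  θ1 = -1.2866+1.7227 ≈ 0.4361
φ2=120.0° → target in arm frame (0.0677, -0.0310)
  A cos θ + B sin θ = C:  0.0623·cos θ + -0.4690·sin θ = -0.0200
  √(A²+B²)=0.4731;  θ2 = -1.4387+1.6131 ≈ 0.1744
arm 3 (φ=240.0°): x'=-0.0607, y'=-0.0431
  A cos θ + B sin θ = C:  0.1907·cos θ + -0.4690·sin θ = -0.1127
  √(A²+B²)=0.5063;  θ3 = -1.1847+1.7953 ≈ 0.6106

θ₁ = 0.4361, θ₂ = 0.1744, θ₃ = 0.6106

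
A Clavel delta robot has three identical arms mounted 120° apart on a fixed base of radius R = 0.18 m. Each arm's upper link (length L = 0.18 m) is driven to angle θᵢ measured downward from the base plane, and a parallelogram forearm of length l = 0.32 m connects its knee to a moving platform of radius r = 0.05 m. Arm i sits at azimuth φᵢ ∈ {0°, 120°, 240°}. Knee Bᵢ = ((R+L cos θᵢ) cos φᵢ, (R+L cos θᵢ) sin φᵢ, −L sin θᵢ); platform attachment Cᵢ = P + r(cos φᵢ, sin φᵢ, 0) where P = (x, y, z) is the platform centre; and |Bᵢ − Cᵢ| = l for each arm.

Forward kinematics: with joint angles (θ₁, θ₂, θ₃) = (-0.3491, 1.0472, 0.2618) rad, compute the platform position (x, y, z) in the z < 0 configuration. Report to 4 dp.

(0.0769, -0.0692, -0.1580)

φ1=0.0°: virtual centre (0.2991, 0.0000, 0.0616), radius l
φ2=120.0°: virtual centre (-0.1100, 0.1905, -0.1559), radius l
centre 3 = (0.3039·cos240.0°, 0.3039·sin240.0°, -0.0466) = (-0.1519, -0.2632, -0.0466)
|centre ₂|²−|centre ₁|² = -0.0206;  |centre ₃|²−|centre ₁|² = 0.0012
[-0.8183 0.3811 -0.4349]·P = -0.0206;  [-0.9022 -0.5263 -0.2163]·P = 0.0012
det = 0.7744;  x = 0.0134+-0.4020z,  y = -0.0253+0.2781z
sphere 1 gives Az²+Bz+C=0 with A=1.2389, B=0.0926, C=-0.0163;  B²−4AC=0.0894;  roots -0.1580, 0.0833;  negative root z = -0.1580
x = 0.0769, y = -0.0692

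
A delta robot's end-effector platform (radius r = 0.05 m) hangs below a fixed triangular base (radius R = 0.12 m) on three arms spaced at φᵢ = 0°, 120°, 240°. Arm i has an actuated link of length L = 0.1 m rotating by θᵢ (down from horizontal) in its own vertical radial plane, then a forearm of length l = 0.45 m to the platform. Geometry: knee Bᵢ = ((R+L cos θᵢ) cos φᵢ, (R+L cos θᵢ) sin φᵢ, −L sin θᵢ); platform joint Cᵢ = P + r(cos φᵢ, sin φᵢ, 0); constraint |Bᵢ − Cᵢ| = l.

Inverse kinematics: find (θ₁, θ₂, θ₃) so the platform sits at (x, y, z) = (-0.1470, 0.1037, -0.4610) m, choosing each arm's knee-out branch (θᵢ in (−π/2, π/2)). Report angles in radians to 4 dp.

θ₁ = 1.3096, θ₂ = 0.1749, θ₃ = 0.8731

arm 1 (φ=0.0°): x'=-0.1470, y'=0.1037
  e−x'=0.2170;  (l²−L²−(e−x')²−y'²−z²)/2L = -0.3893
  γ=atan2(-0.4610,0.2170)=-1.1308;  ψ=arccos(-0.7641)=2.4404;  θ1=γ+ψ≈1.3096
rotate P by −φ2: (0.1633, 0.0755, -0.4610)
  e−x'=-0.0933;  (l²−L²−(e−x')²−y'²−z²)/2L = -0.1721
  √(A²+B²)=0.4703;  θ2 = -1.7705+1.9454 ≈ 0.1749
arm 3 (φ=240.0°): x'=-0.0163, y'=-0.1792
  A cos θ + B sin θ = C:  0.0863·cos θ + -0.4610·sin θ = -0.2978
  θ3 = atan2(B,A) + arccos(C/0.4690) = 0.8731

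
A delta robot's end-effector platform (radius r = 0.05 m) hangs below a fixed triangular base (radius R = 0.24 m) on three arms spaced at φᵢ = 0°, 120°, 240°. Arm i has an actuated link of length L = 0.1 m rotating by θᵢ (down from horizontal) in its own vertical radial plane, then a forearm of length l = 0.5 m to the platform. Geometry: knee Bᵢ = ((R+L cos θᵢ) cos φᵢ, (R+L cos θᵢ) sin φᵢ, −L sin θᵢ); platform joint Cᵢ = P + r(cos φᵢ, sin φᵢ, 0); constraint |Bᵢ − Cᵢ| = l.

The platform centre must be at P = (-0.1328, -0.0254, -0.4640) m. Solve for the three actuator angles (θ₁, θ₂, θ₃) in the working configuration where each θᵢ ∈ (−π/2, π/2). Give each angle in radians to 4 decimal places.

θ₁ = 1.3958, θ₂ = 0.4361, θ₃ = 0.1744

φ1=0.0° → target in arm frame (-0.1328, -0.0254)
  A cos θ + B sin θ = C:  0.3228·cos θ + -0.4640·sin θ = -0.4007
  θ1 = atan2(B,A) + arccos(C/0.5652) = 1.3958
rotate P by −φ2: (0.0444, 0.1277, -0.4640)
  A cos θ + B sin θ = C:  0.1456·cos θ + -0.4640·sin θ = -0.0640
  √(A²+B²)=0.4863;  θ2 = -1.2667+1.7028 ≈ 0.4361
φ3=240.0° → target in arm frame (0.0884, -0.1023)
  A cos θ + B sin θ = C:  0.1016·cos θ + -0.4640·sin θ = 0.0196
  √(A²+B²)=0.4750;  θ3 = -1.3552+1.5296 ≈ 0.1744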